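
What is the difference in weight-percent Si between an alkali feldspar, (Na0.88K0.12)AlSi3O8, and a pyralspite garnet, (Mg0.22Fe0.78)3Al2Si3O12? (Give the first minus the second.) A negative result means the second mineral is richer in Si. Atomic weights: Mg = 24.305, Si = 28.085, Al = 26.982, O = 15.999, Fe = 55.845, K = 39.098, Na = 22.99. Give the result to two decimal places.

14.23 percentage points

Si in (Na0.88K0.12)AlSi3O8: molar mass 264.152 g/mol; 3×28.085 = 84.255 g → 31.90 wt%.
Si in (Mg0.22Fe0.78)3Al2Si3O12: molar mass 476.926 g/mol; 3×28.085 = 84.255 g → 17.67 wt%.
Difference = 31.90 − 17.67 = 14.23 percentage points.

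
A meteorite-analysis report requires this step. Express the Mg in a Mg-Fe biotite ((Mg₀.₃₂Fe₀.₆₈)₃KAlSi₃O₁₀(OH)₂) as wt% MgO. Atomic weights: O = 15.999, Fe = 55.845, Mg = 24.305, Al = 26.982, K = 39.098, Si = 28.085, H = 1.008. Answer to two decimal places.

8.03 wt%

M((Mg₀.₃₂Fe₀.₆₈)₃KAlSi₃O₁₀(OH)₂) = 481.596 g/mol; M(MgO) = 40.304 g/mol.
Moles MgO per formula unit = 0.96 Mg ÷ 1 = 0.9600.
MgO fraction = (0.9600 × 40.304) / 481.596 = 38.692/481.596 = 0.0803.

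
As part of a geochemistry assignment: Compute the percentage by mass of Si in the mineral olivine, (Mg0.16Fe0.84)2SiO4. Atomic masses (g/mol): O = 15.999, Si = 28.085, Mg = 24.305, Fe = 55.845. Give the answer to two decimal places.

M((Mg0.16Fe0.84)2SiO4) = 193.678 g/mol.
Si contributes 1 × 28.085 = 28.085 g per mole.
28.085/193.678 = 0.1450 → 14.50%.

14.50 weight percent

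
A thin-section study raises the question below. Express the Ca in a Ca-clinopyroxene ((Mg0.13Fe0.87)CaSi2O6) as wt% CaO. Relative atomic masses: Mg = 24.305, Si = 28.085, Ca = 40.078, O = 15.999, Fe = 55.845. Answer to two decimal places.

Molar mass of (Mg0.13Fe0.87)CaSi2O6 = 0.13*24.305 + 0.87*55.845 + 1*40.078 + 2*28.085 + 6*15.999 = 243.987 g/mol.
Each formula unit contains 1 Ca, equivalent to 1/1 = 1.0000 mol CaO.
M(CaO) = 1×40.078 + 1×15.999 = 56.077 g/mol.
Mass of CaO per formula unit = 1.0000 × 56.077 = 56.077 g.
CaO wt% = 56.077 / 243.987 × 100 = 22.98%.

22.98 wt%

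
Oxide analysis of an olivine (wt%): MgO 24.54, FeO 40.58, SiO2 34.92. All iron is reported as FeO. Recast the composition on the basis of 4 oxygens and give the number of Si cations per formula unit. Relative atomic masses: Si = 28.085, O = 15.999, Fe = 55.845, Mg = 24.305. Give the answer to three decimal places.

0.995 Si apfu

MgO (M=40.304): mol = 0.60887; Mg = 0.60887, O = 0.60887.
FeO (M=71.844): mol = 0.56483; Fe = 0.56483, O = 0.56483.
SiO2 (M=60.083): mol = 0.58120; Si = 0.58120, O = 1.16240.
ΣO = 2.33610; factor = 4/ΣO = 1.71226.
Si apfu = 0.58120 × 1.71226 = 0.995.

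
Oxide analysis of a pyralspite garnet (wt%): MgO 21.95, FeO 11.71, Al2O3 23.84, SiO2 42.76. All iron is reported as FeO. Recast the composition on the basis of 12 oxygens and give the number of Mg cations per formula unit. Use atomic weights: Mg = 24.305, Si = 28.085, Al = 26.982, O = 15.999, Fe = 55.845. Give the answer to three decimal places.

2.307 Mg apfu

MgO: 21.95/40.304 = 0.54461 mol → 0.54461 mol Mg, 0.54461 mol O.
FeO: 11.71/71.844 = 0.16299 mol → 0.16299 mol Fe, 0.16299 mol O.
Al2O3: 23.84/101.961 = 0.23381 mol → 0.46762 mol Al, 0.70143 mol O.
SiO2: 42.76/60.083 = 0.71168 mol → 0.71168 mol Si, 1.42336 mol O.
Total oxygen = 2.83239 mol. Normalization factor = 12/2.83239 = 4.23670.
Mg per 12 O = 0.54461 × 4.23670 = 2.307.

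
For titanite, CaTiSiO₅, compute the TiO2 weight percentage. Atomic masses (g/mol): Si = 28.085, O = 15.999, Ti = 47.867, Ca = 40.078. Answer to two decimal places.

40.74 wt%

Molar mass of CaTiSiO₅ = 1*40.078 + 1*47.867 + 1*28.085 + 5*15.999 = 196.025 g/mol.
Each formula unit contains 1 Ti, equivalent to 1/1 = 1.0000 mol TiO2.
M(TiO2) = 1×47.867 + 2×15.999 = 79.865 g/mol.
Mass of TiO2 per formula unit = 1.0000 × 79.865 = 79.865 g.
TiO2 wt% = 79.865 / 196.025 × 100 = 40.74%.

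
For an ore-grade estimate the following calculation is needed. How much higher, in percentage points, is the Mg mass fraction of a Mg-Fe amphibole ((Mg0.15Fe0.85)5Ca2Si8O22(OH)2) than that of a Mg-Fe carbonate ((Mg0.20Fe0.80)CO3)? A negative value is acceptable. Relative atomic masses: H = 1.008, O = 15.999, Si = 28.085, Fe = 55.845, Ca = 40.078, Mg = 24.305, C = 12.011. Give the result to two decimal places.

-2.51 percentage points

First mineral: 18.229 g Mg in 946.398 g formula = 1.93 wt% Mg.
Second mineral: 4.861 g Mg in 109.545 g formula = 4.44 wt% Mg.
1.93% − 4.44% gives a difference of -2.51 percentage points.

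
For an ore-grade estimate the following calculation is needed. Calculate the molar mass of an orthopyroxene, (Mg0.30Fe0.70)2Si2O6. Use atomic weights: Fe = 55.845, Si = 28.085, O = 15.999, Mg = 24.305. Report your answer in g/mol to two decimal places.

244.93 g/mol

Mg: 0.60 × 24.305 = 14.5830
Fe: 1.40 × 55.845 = 78.1830
Si: 2 × 28.085 = 56.1700
O: 6 × 15.999 = 95.9940
Summing the contributions gives the formula mass.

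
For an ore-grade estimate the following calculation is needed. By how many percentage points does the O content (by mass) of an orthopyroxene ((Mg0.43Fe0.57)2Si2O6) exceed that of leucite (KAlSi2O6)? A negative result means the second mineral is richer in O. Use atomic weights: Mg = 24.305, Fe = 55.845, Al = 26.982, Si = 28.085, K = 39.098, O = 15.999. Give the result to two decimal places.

-3.43 percentage points

M((Mg0.43Fe0.57)2Si2O6) = 236.730 g/mol, so wt% O = 95.994/236.730 × 100 = 40.55%.
M(KAlSi2O6) = 218.244 g/mol, so wt% O = 95.994/218.244 × 100 = 43.98%.
40.55 − 43.98 = -3.43 pp.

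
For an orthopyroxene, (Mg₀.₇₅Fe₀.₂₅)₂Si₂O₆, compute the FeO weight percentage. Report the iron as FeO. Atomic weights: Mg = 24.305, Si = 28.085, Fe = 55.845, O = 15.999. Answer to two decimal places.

Formula mass = 216.544 g/mol.
0.50 Fe → 0.5000 mol FeO per formula unit; M(FeO) = 71.844, so FeO mass = 35.922 g.
35.922/216.544 × 100 = 16.59 wt%.

16.59 wt%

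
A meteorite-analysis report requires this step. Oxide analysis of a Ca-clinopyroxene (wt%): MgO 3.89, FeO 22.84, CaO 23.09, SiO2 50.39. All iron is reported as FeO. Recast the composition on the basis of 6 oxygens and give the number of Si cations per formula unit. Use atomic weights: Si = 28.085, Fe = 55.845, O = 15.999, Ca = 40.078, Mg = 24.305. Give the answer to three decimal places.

2.010 Si apfu

3.89 wt% MgO ÷ 40.304 g/mol = 0.09652 mol, giving 0.09652 Mg and 0.09652 O.
22.84 wt% FeO ÷ 71.844 g/mol = 0.31791 mol, giving 0.31791 Fe and 0.31791 O.
23.09 wt% CaO ÷ 56.077 g/mol = 0.41176 mol, giving 0.41176 Ca and 0.41176 O.
50.39 wt% SiO2 ÷ 60.083 g/mol = 0.83867 mol, giving 0.83867 Si and 1.67734 O.
Oxygen sums to 2.50353; scaling by 6/2.50353 = 2.39662 puts the formula on 6 O.
Si: 0.83867 × 2.39662 = 2.010 atoms per formula unit.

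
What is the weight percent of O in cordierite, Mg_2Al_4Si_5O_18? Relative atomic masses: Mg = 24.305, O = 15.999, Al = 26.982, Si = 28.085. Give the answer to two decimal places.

49.23 wt%

Formula mass = 2×24.305 + 4×26.982 + 5×28.085 + 18×15.999 = 584.945 g/mol, of which 287.982 g is O.
So O makes up 287.982/584.945 = 0.4923 of the mass, i.e. 49.23%.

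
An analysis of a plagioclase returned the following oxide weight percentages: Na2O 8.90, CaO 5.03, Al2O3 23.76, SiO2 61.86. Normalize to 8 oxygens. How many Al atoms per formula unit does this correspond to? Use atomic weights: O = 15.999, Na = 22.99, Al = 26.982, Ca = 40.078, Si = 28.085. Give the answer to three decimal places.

1.246 Al apfu

8.90 wt% Na2O ÷ 61.979 g/mol = 0.14360 mol, giving 0.28720 Na and 0.14360 O.
5.03 wt% CaO ÷ 56.077 g/mol = 0.08970 mol, giving 0.08970 Ca and 0.08970 O.
23.76 wt% Al2O3 ÷ 101.961 g/mol = 0.23303 mol, giving 0.46606 Al and 0.69909 O.
61.86 wt% SiO2 ÷ 60.083 g/mol = 1.02958 mol, giving 1.02958 Si and 2.05916 O.
Oxygen sums to 2.99155; scaling by 8/2.99155 = 2.67420 puts the formula on 8 O.
Al: 0.46606 × 2.67420 = 1.246 atoms per formula unit.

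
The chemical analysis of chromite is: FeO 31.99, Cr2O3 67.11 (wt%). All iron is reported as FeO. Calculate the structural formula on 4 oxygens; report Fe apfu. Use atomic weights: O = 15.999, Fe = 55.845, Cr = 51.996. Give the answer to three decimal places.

1.006 Fe apfu

FeO: 31.99/71.844 = 0.44527 mol → 0.44527 mol Fe, 0.44527 mol O.
Cr2O3: 67.11/151.989 = 0.44155 mol → 0.88310 mol Cr, 1.32465 mol O.
Total oxygen = 1.76992 mol. Normalization factor = 4/1.76992 = 2.25999.
Fe per 4 O = 0.44527 × 2.25999 = 1.006.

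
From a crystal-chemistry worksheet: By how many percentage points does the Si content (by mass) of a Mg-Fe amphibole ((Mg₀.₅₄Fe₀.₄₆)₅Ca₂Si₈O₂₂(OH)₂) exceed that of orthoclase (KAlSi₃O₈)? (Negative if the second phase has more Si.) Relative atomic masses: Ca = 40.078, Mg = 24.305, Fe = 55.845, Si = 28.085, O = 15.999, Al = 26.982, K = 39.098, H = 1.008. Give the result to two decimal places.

-4.88 percentage points

First mineral: 224.680 g Si in 884.895 g formula = 25.39 wt% Si.
Second mineral: 84.255 g Si in 278.327 g formula = 30.27 wt% Si.
25.39% − 30.27% gives a difference of -4.88 percentage points.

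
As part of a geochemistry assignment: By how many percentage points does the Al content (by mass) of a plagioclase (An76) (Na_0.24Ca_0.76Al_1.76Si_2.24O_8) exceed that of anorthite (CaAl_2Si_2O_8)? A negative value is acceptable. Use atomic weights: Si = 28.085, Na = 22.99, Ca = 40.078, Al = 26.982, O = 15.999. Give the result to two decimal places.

-2.09 percentage points

Al in Na_0.24Ca_0.76Al_1.76Si_2.24O_8: molar mass 274.368 g/mol; 1.76×26.982 = 47.488 g → 17.31 wt%.
Al in CaAl_2Si_2O_8: molar mass 278.204 g/mol; 2×26.982 = 53.964 g → 19.40 wt%.
Difference = 17.31 − 19.40 = -2.09 percentage points.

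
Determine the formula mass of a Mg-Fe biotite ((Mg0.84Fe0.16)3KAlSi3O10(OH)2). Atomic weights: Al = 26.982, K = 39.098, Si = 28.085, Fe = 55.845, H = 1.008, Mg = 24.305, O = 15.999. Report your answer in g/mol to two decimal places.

M = 2.52·24.305 + 0.48·55.845 + 1·39.098 + 1·26.982 + 3·28.085 + 12·15.999 + 2·1.008

432.39 g/mol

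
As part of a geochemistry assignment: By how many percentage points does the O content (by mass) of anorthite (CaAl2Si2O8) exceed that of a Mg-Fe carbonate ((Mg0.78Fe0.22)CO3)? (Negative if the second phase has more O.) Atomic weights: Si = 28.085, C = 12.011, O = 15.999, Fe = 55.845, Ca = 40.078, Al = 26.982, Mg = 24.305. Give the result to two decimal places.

-6.59 percentage points

First mineral: 127.992 g O in 278.204 g formula = 46.01 wt% O.
Second mineral: 47.997 g O in 91.252 g formula = 52.60 wt% O.
46.01% − 52.60% gives a difference of -6.59 percentage points.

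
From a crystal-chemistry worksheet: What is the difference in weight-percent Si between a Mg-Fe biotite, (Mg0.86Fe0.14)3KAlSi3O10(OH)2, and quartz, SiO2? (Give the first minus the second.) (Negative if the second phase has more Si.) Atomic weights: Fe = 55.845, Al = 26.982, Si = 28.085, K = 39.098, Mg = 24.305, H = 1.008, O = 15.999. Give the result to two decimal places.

Si in (Mg0.86Fe0.14)3KAlSi3O10(OH)2: molar mass 430.501 g/mol; 3×28.085 = 84.255 g → 19.57 wt%.
Si in SiO2: molar mass 60.083 g/mol; 1×28.085 = 28.085 g → 46.74 wt%.
Difference = 19.57 − 46.74 = -27.17 percentage points.

-27.17 percentage points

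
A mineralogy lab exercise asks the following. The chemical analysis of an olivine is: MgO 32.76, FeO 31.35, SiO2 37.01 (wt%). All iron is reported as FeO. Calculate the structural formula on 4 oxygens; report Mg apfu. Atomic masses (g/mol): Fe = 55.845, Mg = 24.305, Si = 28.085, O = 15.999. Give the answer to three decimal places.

MgO: 32.76/40.304 = 0.81282 mol → 0.81282 mol Mg, 0.81282 mol O.
FeO: 31.35/71.844 = 0.43636 mol → 0.43636 mol Fe, 0.43636 mol O.
SiO2: 37.01/60.083 = 0.61598 mol → 0.61598 mol Si, 1.23196 mol O.
Total oxygen = 2.48114 mol. Normalization factor = 4/2.48114 = 1.61216.
Mg per 4 O = 0.81282 × 1.61216 = 1.310.

1.310 Mg apfu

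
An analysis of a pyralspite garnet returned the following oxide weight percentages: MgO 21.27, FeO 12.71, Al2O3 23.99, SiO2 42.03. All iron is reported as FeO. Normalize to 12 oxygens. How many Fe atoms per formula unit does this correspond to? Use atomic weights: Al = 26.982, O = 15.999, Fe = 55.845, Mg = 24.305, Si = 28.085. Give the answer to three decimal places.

MgO (M=40.304): mol = 0.52774; Mg = 0.52774, O = 0.52774.
FeO (M=71.844): mol = 0.17691; Fe = 0.17691, O = 0.17691.
Al2O3 (M=101.961): mol = 0.23529; Al = 0.47058, O = 0.70587.
SiO2 (M=60.083): mol = 0.69953; Si = 0.69953, O = 1.39906.
ΣO = 2.80958; factor = 12/ΣO = 4.27110.
Fe apfu = 0.17691 × 4.27110 = 0.756.

0.756 Fe apfu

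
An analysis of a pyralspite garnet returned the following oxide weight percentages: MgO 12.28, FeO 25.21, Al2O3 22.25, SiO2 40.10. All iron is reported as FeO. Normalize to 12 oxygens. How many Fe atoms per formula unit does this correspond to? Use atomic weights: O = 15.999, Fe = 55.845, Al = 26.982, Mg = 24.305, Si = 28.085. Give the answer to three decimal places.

1.592 Fe apfu

MgO: 12.28/40.304 = 0.30468 mol → 0.30468 mol Mg, 0.30468 mol O.
FeO: 25.21/71.844 = 0.35090 mol → 0.35090 mol Fe, 0.35090 mol O.
Al2O3: 22.25/101.961 = 0.21822 mol → 0.43644 mol Al, 0.65466 mol O.
SiO2: 40.10/60.083 = 0.66741 mol → 0.66741 mol Si, 1.33482 mol O.
Total oxygen = 2.64506 mol. Normalization factor = 12/2.64506 = 4.53676.
Fe per 12 O = 0.35090 × 4.53676 = 1.592.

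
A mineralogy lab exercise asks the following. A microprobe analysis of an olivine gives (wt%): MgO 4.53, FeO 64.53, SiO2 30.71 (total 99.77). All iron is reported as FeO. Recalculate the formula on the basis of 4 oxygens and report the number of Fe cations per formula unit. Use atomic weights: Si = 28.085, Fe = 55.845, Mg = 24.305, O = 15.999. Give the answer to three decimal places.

1.767 Fe apfu

4.53 wt% MgO ÷ 40.304 g/mol = 0.11240 mol, giving 0.11240 Mg and 0.11240 O.
64.53 wt% FeO ÷ 71.844 g/mol = 0.89820 mol, giving 0.89820 Fe and 0.89820 O.
30.71 wt% SiO2 ÷ 60.083 g/mol = 0.51113 mol, giving 0.51113 Si and 1.02226 O.
Oxygen sums to 2.03286; scaling by 4/2.03286 = 1.96767 puts the formula on 4 O.
Fe: 0.89820 × 1.96767 = 1.767 atoms per formula unit.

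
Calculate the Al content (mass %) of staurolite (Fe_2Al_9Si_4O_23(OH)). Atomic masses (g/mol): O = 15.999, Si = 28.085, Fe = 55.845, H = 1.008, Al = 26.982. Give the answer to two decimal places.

M(Fe_2Al_9Si_4O_23(OH)) = 851.852 g/mol.
Al contributes 9 × 26.982 = 242.838 g per mole.
242.838/851.852 = 0.2851 → 28.51%.

28.51 mass %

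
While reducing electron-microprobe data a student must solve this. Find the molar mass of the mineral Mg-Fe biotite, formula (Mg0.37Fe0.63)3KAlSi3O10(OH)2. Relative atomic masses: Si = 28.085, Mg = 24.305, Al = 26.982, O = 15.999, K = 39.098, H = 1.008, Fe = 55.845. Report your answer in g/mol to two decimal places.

M = 1.11(24.305) + 1.89(55.845) + 1(39.098) + 1(26.982) + 3(28.085) + 12(15.999) + 2(1.008)

476.86 g/mol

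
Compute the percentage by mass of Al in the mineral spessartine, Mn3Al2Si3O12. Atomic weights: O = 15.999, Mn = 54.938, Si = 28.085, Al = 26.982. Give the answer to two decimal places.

M(Mn3Al2Si3O12) = 495.021 g/mol.
Al contributes 2 × 26.982 = 53.964 g per mole.
53.964/495.021 = 0.1090 → 10.90%.

10.90 wt%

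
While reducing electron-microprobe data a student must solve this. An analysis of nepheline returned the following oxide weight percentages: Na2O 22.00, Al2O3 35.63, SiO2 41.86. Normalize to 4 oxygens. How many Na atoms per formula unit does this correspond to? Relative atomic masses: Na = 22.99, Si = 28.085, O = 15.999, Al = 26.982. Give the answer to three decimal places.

1.015 Na apfu

Na2O: 22.00/61.979 = 0.35496 mol → 0.70992 mol Na, 0.35496 mol O.
Al2O3: 35.63/101.961 = 0.34945 mol → 0.69890 mol Al, 1.04835 mol O.
SiO2: 41.86/60.083 = 0.69670 mol → 0.69670 mol Si, 1.39340 mol O.
Total oxygen = 2.79671 mol. Normalization factor = 4/2.79671 = 1.43025.
Na per 4 O = 0.70992 × 1.43025 = 1.015.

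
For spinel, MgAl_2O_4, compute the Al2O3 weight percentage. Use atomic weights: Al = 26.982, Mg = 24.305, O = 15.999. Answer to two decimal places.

71.67 wt%

Formula mass = 142.265 g/mol.
2 Al → 1.0000 mol Al2O3 per formula unit; M(Al2O3) = 101.961, so Al2O3 mass = 101.961 g.
101.961/142.265 × 100 = 71.67 wt%.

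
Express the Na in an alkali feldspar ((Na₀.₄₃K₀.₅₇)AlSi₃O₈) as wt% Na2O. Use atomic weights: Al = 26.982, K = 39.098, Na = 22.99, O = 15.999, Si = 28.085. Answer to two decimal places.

M((Na₀.₄₃K₀.₅₇)AlSi₃O₈) = 271.401 g/mol; M(Na2O) = 61.979 g/mol.
Moles Na2O per formula unit = 0.43 Na ÷ 2 = 0.2150.
Na2O fraction = (0.2150 × 61.979) / 271.401 = 13.325/271.401 = 0.0491.

4.91 wt%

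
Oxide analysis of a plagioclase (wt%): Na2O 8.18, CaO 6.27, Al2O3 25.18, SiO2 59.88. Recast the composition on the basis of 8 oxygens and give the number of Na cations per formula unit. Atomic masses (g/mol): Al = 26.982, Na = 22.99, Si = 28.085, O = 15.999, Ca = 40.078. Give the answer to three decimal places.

0.709 Na apfu

Na2O: 8.18/61.979 = 0.13198 mol → 0.26396 mol Na, 0.13198 mol O.
CaO: 6.27/56.077 = 0.11181 mol → 0.11181 mol Ca, 0.11181 mol O.
Al2O3: 25.18/101.961 = 0.24696 mol → 0.49392 mol Al, 0.74088 mol O.
SiO2: 59.88/60.083 = 0.99662 mol → 0.99662 mol Si, 1.99324 mol O.
Total oxygen = 2.97791 mol. Normalization factor = 8/2.97791 = 2.68645.
Na per 8 O = 0.26396 × 2.68645 = 0.709.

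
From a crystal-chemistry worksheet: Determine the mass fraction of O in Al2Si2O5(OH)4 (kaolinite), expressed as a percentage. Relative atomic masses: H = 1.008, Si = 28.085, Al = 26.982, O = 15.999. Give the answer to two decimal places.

M(Al2Si2O5(OH)4) = 258.157 g/mol.
O contributes 9 × 15.999 = 143.991 g per mole.
143.991/258.157 = 0.5578 → 55.78%.

55.78 wt%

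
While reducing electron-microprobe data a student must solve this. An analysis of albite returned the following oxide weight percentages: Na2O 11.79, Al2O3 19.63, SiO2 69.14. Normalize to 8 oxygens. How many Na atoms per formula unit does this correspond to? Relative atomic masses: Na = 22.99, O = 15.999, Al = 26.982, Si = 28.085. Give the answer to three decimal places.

0.992 Na apfu

11.79 wt% Na2O ÷ 61.979 g/mol = 0.19023 mol, giving 0.38046 Na and 0.19023 O.
19.63 wt% Al2O3 ÷ 101.961 g/mol = 0.19252 mol, giving 0.38504 Al and 0.57756 O.
69.14 wt% SiO2 ÷ 60.083 g/mol = 1.15074 mol, giving 1.15074 Si and 2.30148 O.
Oxygen sums to 3.06927; scaling by 8/3.06927 = 2.60648 puts the formula on 8 O.
Na: 0.38046 × 2.60648 = 0.992 atoms per formula unit.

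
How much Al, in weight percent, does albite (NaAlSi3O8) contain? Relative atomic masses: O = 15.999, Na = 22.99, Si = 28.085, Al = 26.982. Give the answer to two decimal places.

10.29 weight percent

M(NaAlSi3O8) = 262.219 g/mol.
Al contributes 1 × 26.982 = 26.982 g per mole.
26.982/262.219 = 0.1029 → 10.29%.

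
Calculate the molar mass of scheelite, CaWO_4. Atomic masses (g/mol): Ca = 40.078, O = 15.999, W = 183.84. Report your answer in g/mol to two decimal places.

Ca: 1 × 40.078 = 40.0780
W: 1 × 183.84 = 183.8400
O: 4 × 15.999 = 63.9960
Summing the contributions gives the formula mass.

287.91 g/mol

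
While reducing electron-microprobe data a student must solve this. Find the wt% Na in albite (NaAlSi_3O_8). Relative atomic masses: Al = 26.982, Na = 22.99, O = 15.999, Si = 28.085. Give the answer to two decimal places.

8.77 weight percent

Molar mass of NaAlSi_3O_8: 1×22.99 + 1×26.982 + 3×28.085 + 8×15.999 = 262.219 g/mol.
Mass of Na per formula unit: 1 × 22.99 = 22.990 g.
Weight fraction Na = 22.990 / 262.219 = 0.0877.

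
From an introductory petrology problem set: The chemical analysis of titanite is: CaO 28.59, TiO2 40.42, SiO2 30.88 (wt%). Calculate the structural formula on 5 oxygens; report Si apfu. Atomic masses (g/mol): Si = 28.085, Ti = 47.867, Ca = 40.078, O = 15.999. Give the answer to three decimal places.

CaO: 28.59/56.077 = 0.50983 mol → 0.50983 mol Ca, 0.50983 mol O.
TiO2: 40.42/79.865 = 0.50610 mol → 0.50610 mol Ti, 1.01220 mol O.
SiO2: 30.88/60.083 = 0.51396 mol → 0.51396 mol Si, 1.02792 mol O.
Total oxygen = 2.54995 mol. Normalization factor = 5/2.54995 = 1.96082.
Si per 5 O = 0.51396 × 1.96082 = 1.008.

1.008 Si apfu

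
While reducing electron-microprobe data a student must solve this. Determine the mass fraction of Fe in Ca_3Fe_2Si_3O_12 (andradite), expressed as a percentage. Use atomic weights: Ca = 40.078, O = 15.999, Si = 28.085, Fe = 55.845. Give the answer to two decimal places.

21.98 weight percent

Formula mass = 3*40.078 + 2*55.845 + 3*28.085 + 12*15.999 = 508.167 g/mol, of which 111.690 g is Fe.
So Fe makes up 111.690/508.167 = 0.2198 of the mass, i.e. 21.98%.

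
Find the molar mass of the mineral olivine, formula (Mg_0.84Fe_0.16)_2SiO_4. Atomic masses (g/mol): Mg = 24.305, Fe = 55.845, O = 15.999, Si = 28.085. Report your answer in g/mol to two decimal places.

Mg: 1.68 × 24.305 = 40.8324
Fe: 0.32 × 55.845 = 17.8704
Si: 1 × 28.085 = 28.0850
O: 4 × 15.999 = 63.9960
Summing the contributions gives the formula mass.

150.78 g/mol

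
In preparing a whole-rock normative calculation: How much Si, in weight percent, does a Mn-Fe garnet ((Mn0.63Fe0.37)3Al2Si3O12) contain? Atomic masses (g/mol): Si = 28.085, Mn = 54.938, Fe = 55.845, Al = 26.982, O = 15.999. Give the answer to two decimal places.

16.99 weight percent

M((Mn0.63Fe0.37)3Al2Si3O12) = 496.028 g/mol.
Si contributes 3 × 28.085 = 84.255 g per mole.
84.255/496.028 = 0.1699 → 16.99%.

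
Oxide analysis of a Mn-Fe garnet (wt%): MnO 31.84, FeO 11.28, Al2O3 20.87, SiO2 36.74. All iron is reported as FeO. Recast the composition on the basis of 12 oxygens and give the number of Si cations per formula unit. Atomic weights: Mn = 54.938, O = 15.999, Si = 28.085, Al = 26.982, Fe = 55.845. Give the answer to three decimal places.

3.004 Si apfu

MnO: 31.84/70.937 = 0.44885 mol → 0.44885 mol Mn, 0.44885 mol O.
FeO: 11.28/71.844 = 0.15701 mol → 0.15701 mol Fe, 0.15701 mol O.
Al2O3: 20.87/101.961 = 0.20469 mol → 0.40938 mol Al, 0.61407 mol O.
SiO2: 36.74/60.083 = 0.61149 mol → 0.61149 mol Si, 1.22298 mol O.
Total oxygen = 2.44291 mol. Normalization factor = 12/2.44291 = 4.91217.
Si per 12 O = 0.61149 × 4.91217 = 3.004.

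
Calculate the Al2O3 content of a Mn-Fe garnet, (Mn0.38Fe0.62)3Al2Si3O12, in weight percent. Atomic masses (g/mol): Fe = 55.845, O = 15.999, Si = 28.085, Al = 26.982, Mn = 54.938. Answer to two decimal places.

M((Mn0.38Fe0.62)3Al2Si3O12) = 496.708 g/mol; M(Al2O3) = 101.961 g/mol.
Moles Al2O3 per formula unit = 2 Al ÷ 2 = 1.0000.
Al2O3 fraction = (1.0000 × 101.961) / 496.708 = 101.961/496.708 = 0.2053.

20.53 wt%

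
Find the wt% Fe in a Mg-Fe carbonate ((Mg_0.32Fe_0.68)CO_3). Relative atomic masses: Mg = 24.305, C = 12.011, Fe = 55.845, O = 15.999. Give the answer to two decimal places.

35.91 mass %

M((Mg_0.32Fe_0.68)CO_3) = 105.760 g/mol.
Fe contributes 0.68 × 55.845 = 37.975 g per mole.
37.975/105.760 = 0.3591 → 35.91%.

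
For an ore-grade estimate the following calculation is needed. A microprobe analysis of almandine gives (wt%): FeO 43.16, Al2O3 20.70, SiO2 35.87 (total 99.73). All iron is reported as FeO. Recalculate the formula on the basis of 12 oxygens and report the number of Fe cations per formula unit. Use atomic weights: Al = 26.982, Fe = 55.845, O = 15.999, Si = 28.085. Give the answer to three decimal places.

2.999 Fe apfu

43.16 wt% FeO ÷ 71.844 g/mol = 0.60075 mol, giving 0.60075 Fe and 0.60075 O.
20.70 wt% Al2O3 ÷ 101.961 g/mol = 0.20302 mol, giving 0.40604 Al and 0.60906 O.
35.87 wt% SiO2 ÷ 60.083 g/mol = 0.59701 mol, giving 0.59701 Si and 1.19402 O.
Oxygen sums to 2.40383; scaling by 12/2.40383 = 4.99203 puts the formula on 12 O.
Fe: 0.60075 × 4.99203 = 2.999 atoms per formula unit.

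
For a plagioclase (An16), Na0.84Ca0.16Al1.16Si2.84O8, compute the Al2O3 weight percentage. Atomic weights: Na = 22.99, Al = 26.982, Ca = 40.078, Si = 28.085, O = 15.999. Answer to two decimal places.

Formula mass = 264.777 g/mol.
1.16 Al → 0.5800 mol Al2O3 per formula unit; M(Al2O3) = 101.961, so Al2O3 mass = 59.137 g.
59.137/264.777 × 100 = 22.33 wt%.

22.33 wt%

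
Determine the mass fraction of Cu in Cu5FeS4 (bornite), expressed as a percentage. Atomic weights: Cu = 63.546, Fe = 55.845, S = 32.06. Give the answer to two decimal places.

63.32 mass %

Molar mass of Cu5FeS4: 5·63.546 + 1·55.845 + 4·32.06 = 501.815 g/mol.
Mass of Cu per formula unit: 5 × 63.546 = 317.730 g.
Weight fraction Cu = 317.730 / 501.815 = 0.6332.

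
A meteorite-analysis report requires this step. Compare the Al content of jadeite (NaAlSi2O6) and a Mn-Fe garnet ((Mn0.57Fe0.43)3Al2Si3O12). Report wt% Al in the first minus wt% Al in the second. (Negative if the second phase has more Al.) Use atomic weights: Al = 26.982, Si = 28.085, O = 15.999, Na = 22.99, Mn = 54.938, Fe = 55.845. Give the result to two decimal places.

2.47 percentage points

M(NaAlSi2O6) = 202.136 g/mol, so wt% Al = 26.982/202.136 × 100 = 13.35%.
M((Mn0.57Fe0.43)3Al2Si3O12) = 496.191 g/mol, so wt% Al = 53.964/496.191 × 100 = 10.88%.
13.35 − 10.88 = 2.47 pp.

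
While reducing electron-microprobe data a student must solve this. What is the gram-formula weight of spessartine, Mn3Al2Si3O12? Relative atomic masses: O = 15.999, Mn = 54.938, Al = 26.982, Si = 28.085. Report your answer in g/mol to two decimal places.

495.02 g/mol

M = 3*54.938 + 2*26.982 + 3*28.085 + 12*15.999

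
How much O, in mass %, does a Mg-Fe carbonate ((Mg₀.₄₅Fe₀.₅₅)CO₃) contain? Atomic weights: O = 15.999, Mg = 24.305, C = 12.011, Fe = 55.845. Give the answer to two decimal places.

Formula mass = 0.45*24.305 + 0.55*55.845 + 1*12.011 + 3*15.999 = 101.660 g/mol, of which 47.997 g is O.
So O makes up 47.997/101.660 = 0.4721 of the mass, i.e. 47.21%.

47.21 mass %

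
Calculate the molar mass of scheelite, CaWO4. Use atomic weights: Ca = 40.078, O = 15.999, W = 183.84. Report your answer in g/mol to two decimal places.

Ca: 1 × 40.078 = 40.0780
W: 1 × 183.84 = 183.8400
O: 4 × 15.999 = 63.9960
Summing the contributions gives the formula mass.

287.91 g/mol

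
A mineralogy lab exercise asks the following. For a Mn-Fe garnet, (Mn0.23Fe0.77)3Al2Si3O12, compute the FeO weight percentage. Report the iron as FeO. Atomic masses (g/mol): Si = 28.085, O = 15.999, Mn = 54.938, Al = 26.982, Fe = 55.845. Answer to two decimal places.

Formula mass = 497.116 g/mol.
2.31 Fe → 2.3100 mol FeO per formula unit; M(FeO) = 71.844, so FeO mass = 165.960 g.
165.960/497.116 × 100 = 33.38 wt%.

33.38 wt%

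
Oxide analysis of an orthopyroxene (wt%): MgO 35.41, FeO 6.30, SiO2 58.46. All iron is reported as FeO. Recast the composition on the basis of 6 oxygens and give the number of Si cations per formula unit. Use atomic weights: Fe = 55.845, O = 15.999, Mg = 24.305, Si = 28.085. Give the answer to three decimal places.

35.41 wt% MgO ÷ 40.304 g/mol = 0.87857 mol, giving 0.87857 Mg and 0.87857 O.
6.30 wt% FeO ÷ 71.844 g/mol = 0.08769 mol, giving 0.08769 Fe and 0.08769 O.
58.46 wt% SiO2 ÷ 60.083 g/mol = 0.97299 mol, giving 0.97299 Si and 1.94598 O.
Oxygen sums to 2.91224; scaling by 6/2.91224 = 2.06027 puts the formula on 6 O.
Si: 0.97299 × 2.06027 = 2.005 atoms per formula unit.

2.005 Si apfu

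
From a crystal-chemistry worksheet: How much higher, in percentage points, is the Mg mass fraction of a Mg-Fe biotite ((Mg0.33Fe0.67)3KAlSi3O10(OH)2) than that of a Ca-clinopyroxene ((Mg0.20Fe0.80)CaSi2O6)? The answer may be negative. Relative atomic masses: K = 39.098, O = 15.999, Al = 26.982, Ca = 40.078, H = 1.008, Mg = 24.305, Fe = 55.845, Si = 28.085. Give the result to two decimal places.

3.00 percentage points

Mg in (Mg0.33Fe0.67)3KAlSi3O10(OH)2: molar mass 480.649 g/mol; 0.99×24.305 = 24.062 g → 5.01 wt%.
Mg in (Mg0.20Fe0.80)CaSi2O6: molar mass 241.779 g/mol; 0.20×24.305 = 4.861 g → 2.01 wt%.
Difference = 5.01 − 2.01 = 3.00 percentage points.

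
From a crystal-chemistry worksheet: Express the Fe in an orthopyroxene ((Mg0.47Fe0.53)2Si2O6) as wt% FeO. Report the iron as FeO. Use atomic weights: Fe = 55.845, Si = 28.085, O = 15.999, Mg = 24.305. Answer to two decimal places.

Molar mass of (Mg0.47Fe0.53)2Si2O6 = 0.94×24.305 + 1.06×55.845 + 2×28.085 + 6×15.999 = 234.206 g/mol.
Each formula unit contains 1.06 Fe, equivalent to 1.06/1 = 1.0600 mol FeO.
M(FeO) = 1×55.845 + 1×15.999 = 71.844 g/mol.
Mass of FeO per formula unit = 1.0600 × 71.844 = 76.155 g.
FeO wt% = 76.155 / 234.206 × 100 = 32.52%.

32.52 wt%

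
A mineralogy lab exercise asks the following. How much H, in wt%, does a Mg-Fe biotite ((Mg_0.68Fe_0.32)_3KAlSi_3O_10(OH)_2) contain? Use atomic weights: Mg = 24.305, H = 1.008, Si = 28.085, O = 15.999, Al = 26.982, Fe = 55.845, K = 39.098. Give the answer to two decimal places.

M((Mg_0.68Fe_0.32)_3KAlSi_3O_10(OH)_2) = 447.532 g/mol.
H contributes 2 × 1.008 = 2.016 g per mole.
2.016/447.532 = 0.0045 → 0.45%.

0.45 wt%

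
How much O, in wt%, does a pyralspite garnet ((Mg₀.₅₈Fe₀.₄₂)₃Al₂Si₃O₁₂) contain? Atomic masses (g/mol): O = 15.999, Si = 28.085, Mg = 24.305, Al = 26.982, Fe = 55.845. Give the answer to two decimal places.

Formula mass = 1.74×24.305 + 1.26×55.845 + 2×26.982 + 3×28.085 + 12×15.999 = 442.862 g/mol, of which 191.988 g is O.
So O makes up 191.988/442.862 = 0.4335 of the mass, i.e. 43.35%.

43.35 wt%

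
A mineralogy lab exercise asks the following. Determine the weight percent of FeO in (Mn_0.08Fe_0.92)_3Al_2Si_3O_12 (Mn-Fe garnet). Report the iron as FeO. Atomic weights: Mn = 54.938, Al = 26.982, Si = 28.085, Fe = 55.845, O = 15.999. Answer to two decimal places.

Molar mass of (Mn_0.08Fe_0.92)_3Al_2Si_3O_12 = 0.24×54.938 + 2.76×55.845 + 2×26.982 + 3×28.085 + 12×15.999 = 497.524 g/mol.
Each formula unit contains 2.76 Fe, equivalent to 2.76/1 = 2.7600 mol FeO.
M(FeO) = 1×55.845 + 1×15.999 = 71.844 g/mol.
Mass of FeO per formula unit = 2.7600 × 71.844 = 198.289 g.
FeO wt% = 198.289 / 497.524 × 100 = 39.86%.

39.86 wt%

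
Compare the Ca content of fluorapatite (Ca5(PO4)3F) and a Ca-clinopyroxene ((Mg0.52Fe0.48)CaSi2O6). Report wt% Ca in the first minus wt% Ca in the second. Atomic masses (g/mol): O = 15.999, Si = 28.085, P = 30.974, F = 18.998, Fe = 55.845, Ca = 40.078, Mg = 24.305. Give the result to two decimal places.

First mineral: 200.390 g Ca in 504.298 g formula = 39.74 wt% Ca.
Second mineral: 40.078 g Ca in 231.686 g formula = 17.30 wt% Ca.
39.74% − 17.30% gives a difference of 22.44 percentage points.

22.44 percentage points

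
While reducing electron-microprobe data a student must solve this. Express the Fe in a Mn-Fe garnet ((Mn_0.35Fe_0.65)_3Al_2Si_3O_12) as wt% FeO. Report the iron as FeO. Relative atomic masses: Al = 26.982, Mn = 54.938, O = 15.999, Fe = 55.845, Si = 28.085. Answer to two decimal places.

M((Mn_0.35Fe_0.65)_3Al_2Si_3O_12) = 496.790 g/mol; M(FeO) = 71.844 g/mol.
Moles FeO per formula unit = 1.95 Fe ÷ 1 = 1.9500.
FeO fraction = (1.9500 × 71.844) / 496.790 = 140.096/496.790 = 0.2820.

28.20 wt%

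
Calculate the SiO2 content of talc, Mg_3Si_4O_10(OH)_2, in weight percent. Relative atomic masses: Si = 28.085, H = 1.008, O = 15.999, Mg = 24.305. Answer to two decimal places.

63.37 wt%

M(Mg_3Si_4O_10(OH)_2) = 379.259 g/mol; M(SiO2) = 60.083 g/mol.
Moles SiO2 per formula unit = 4 Si ÷ 1 = 4.0000.
SiO2 fraction = (4.0000 × 60.083) / 379.259 = 240.332/379.259 = 0.6337.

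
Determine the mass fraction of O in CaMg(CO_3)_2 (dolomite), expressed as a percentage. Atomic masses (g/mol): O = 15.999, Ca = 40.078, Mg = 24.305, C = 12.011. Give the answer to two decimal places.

52.06 weight percent

M(CaMg(CO_3)_2) = 184.399 g/mol.
O contributes 6 × 15.999 = 95.994 g per mole.
95.994/184.399 = 0.5206 → 52.06%.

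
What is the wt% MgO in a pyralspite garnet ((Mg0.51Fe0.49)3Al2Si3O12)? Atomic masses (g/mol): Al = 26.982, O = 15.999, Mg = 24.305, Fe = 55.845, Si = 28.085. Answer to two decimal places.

13.72 wt%

M((Mg0.51Fe0.49)3Al2Si3O12) = 449.486 g/mol; M(MgO) = 40.304 g/mol.
Moles MgO per formula unit = 1.53 Mg ÷ 1 = 1.5300.
MgO fraction = (1.5300 × 40.304) / 449.486 = 61.665/449.486 = 0.1372.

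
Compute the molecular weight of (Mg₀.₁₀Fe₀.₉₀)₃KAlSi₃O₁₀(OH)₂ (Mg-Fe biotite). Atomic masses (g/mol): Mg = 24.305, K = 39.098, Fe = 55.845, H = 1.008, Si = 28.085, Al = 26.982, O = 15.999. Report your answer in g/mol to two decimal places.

502.41 g/mol

Mg: 0.30 × 24.305 = 7.2915
Fe: 2.70 × 55.845 = 150.7815
K: 1 × 39.098 = 39.0980
Al: 1 × 26.982 = 26.9820
Si: 3 × 28.085 = 84.2550
O: 12 × 15.999 = 191.9880
H: 2 × 1.008 = 2.0160
Summing the contributions gives the formula mass.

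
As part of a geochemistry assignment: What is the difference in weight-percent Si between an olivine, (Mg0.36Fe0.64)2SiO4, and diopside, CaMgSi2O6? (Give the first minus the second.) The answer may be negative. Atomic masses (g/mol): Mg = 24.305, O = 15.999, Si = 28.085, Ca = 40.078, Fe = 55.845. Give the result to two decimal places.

-10.43 percentage points

First mineral: 28.085 g Si in 181.062 g formula = 15.51 wt% Si.
Second mineral: 56.170 g Si in 216.547 g formula = 25.94 wt% Si.
15.51% − 25.94% gives a difference of -10.43 percentage points.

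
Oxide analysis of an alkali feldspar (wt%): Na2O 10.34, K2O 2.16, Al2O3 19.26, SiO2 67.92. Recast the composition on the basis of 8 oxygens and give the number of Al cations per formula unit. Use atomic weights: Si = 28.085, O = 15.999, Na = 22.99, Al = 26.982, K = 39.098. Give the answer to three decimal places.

Na2O: 10.34/61.979 = 0.16683 mol → 0.33366 mol Na, 0.16683 mol O.
K2O: 2.16/94.195 = 0.02293 mol → 0.04586 mol K, 0.02293 mol O.
Al2O3: 19.26/101.961 = 0.18890 mol → 0.37780 mol Al, 0.56670 mol O.
SiO2: 67.92/60.083 = 1.13044 mol → 1.13044 mol Si, 2.26088 mol O.
Total oxygen = 3.01734 mol. Normalization factor = 8/3.01734 = 2.65134.
Al per 8 O = 0.37780 × 2.65134 = 1.002.

1.002 Al apfu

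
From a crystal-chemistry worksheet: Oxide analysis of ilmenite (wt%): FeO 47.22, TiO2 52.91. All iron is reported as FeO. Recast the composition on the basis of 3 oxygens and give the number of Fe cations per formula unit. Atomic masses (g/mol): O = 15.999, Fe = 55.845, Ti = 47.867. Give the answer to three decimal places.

0.995 Fe apfu

47.22 wt% FeO ÷ 71.844 g/mol = 0.65726 mol, giving 0.65726 Fe and 0.65726 O.
52.91 wt% TiO2 ÷ 79.865 g/mol = 0.66249 mol, giving 0.66249 Ti and 1.32498 O.
Oxygen sums to 1.98224; scaling by 3/1.98224 = 1.51344 puts the formula on 3 O.
Fe: 0.65726 × 1.51344 = 0.995 atoms per formula unit.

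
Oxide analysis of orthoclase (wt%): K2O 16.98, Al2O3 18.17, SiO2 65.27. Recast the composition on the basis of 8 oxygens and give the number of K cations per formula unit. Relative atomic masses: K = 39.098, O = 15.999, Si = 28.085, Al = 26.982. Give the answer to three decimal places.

0.999 K apfu

K2O (M=94.195): mol = 0.18026; K = 0.36052, O = 0.18026.
Al2O3 (M=101.961): mol = 0.17821; Al = 0.35642, O = 0.53463.
SiO2 (M=60.083): mol = 1.08633; Si = 1.08633, O = 2.17266.
ΣO = 2.88755; factor = 8/ΣO = 2.77051.
K apfu = 0.36052 × 2.77051 = 0.999.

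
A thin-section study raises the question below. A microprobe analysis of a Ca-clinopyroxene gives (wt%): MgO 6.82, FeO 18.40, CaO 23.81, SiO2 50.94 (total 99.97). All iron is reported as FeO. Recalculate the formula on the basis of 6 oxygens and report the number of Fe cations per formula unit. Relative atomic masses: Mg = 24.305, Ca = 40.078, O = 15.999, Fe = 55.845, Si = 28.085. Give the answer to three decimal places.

MgO (M=40.304): mol = 0.16921; Mg = 0.16921, O = 0.16921.
FeO (M=71.844): mol = 0.25611; Fe = 0.25611, O = 0.25611.
CaO (M=56.077): mol = 0.42459; Ca = 0.42459, O = 0.42459.
SiO2 (M=60.083): mol = 0.84783; Si = 0.84783, O = 1.69566.
ΣO = 2.54557; factor = 6/ΣO = 2.35704.
Fe apfu = 0.25611 × 2.35704 = 0.604.

0.604 Fe apfu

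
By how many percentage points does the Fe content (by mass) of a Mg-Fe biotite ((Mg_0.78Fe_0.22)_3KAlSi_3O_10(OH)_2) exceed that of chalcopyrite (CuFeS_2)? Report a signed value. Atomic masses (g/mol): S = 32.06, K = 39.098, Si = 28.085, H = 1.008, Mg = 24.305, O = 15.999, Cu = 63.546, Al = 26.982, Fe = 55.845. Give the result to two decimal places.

Fe in (Mg_0.78Fe_0.22)_3KAlSi_3O_10(OH)_2: molar mass 438.070 g/mol; 0.66×55.845 = 36.858 g → 8.41 wt%.
Fe in CuFeS_2: molar mass 183.511 g/mol; 1×55.845 = 55.845 g → 30.43 wt%.
Difference = 8.41 − 30.43 = -22.02 percentage points.

-22.02 percentage points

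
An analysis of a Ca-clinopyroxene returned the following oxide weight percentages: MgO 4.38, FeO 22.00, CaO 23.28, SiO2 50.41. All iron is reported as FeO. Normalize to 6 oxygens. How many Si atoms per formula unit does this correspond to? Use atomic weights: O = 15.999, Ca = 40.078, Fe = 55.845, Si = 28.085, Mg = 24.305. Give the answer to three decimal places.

2.007 Si apfu

MgO (M=40.304): mol = 0.10867; Mg = 0.10867, O = 0.10867.
FeO (M=71.844): mol = 0.30622; Fe = 0.30622, O = 0.30622.
CaO (M=56.077): mol = 0.41514; Ca = 0.41514, O = 0.41514.
SiO2 (M=60.083): mol = 0.83901; Si = 0.83901, O = 1.67802.
ΣO = 2.50805; factor = 6/ΣO = 2.39230.
Si apfu = 0.83901 × 2.39230 = 2.007.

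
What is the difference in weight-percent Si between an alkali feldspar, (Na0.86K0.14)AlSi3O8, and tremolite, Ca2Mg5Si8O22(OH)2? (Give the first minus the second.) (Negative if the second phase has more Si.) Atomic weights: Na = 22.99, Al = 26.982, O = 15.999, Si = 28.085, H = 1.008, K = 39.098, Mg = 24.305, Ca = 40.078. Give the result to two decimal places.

First mineral: 84.255 g Si in 264.474 g formula = 31.86 wt% Si.
Second mineral: 224.680 g Si in 812.353 g formula = 27.66 wt% Si.
31.86% − 27.66% gives a difference of 4.20 percentage points.

4.20 percentage points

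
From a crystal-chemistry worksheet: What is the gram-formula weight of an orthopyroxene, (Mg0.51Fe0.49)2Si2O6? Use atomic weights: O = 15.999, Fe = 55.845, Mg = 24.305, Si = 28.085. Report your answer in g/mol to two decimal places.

Mg: 1.02 × 24.305 = 24.7911
Fe: 0.98 × 55.845 = 54.7281
Si: 2 × 28.085 = 56.1700
O: 6 × 15.999 = 95.9940
Summing the contributions gives the formula mass.

231.68 g/mol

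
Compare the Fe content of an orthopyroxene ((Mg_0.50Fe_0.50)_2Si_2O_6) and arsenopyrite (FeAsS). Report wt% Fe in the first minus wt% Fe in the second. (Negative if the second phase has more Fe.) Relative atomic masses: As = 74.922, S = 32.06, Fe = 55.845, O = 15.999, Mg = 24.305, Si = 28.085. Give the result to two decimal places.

First mineral: 55.845 g Fe in 232.314 g formula = 24.04 wt% Fe.
Second mineral: 55.845 g Fe in 162.827 g formula = 34.30 wt% Fe.
24.04% − 34.30% gives a difference of -10.26 percentage points.

-10.26 percentage points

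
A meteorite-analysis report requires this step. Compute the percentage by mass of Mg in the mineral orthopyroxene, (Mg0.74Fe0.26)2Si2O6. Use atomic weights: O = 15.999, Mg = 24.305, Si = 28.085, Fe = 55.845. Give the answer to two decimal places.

M((Mg0.74Fe0.26)2Si2O6) = 217.175 g/mol.
Mg contributes 1.48 × 24.305 = 35.971 g per mole.
35.971/217.175 = 0.1656 → 16.56%.

16.56 weight percent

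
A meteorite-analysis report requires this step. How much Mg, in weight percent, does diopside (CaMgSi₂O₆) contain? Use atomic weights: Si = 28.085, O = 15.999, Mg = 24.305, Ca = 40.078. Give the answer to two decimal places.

Formula mass = 1·40.078 + 1·24.305 + 2·28.085 + 6·15.999 = 216.547 g/mol, of which 24.305 g is Mg.
So Mg makes up 24.305/216.547 = 0.1122 of the mass, i.e. 11.22%.

11.22 weight percent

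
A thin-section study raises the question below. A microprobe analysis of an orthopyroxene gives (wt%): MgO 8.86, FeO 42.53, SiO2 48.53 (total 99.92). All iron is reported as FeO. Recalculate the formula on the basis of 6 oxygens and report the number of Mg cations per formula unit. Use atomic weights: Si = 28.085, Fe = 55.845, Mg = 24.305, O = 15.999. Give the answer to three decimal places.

MgO (M=40.304): mol = 0.21983; Mg = 0.21983, O = 0.21983.
FeO (M=71.844): mol = 0.59198; Fe = 0.59198, O = 0.59198.
SiO2 (M=60.083): mol = 0.80772; Si = 0.80772, O = 1.61544.
ΣO = 2.42725; factor = 6/ΣO = 2.47193.
Mg apfu = 0.21983 × 2.47193 = 0.543.

0.543 Mg apfu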